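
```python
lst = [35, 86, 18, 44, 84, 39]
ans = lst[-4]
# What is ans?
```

lst has length 6. Negative index -4 maps to positive index 6 + (-4) = 2. lst[2] = 18.

18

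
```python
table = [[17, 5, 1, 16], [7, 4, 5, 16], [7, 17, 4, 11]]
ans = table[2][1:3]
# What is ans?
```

table[2] = [7, 17, 4, 11]. table[2] has length 4. The slice table[2][1:3] selects indices [1, 2] (1->17, 2->4), giving [17, 4].

[17, 4]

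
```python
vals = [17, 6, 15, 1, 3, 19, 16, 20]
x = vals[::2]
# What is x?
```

vals has length 8. The slice vals[::2] selects indices [0, 2, 4, 6] (0->17, 2->15, 4->3, 6->16), giving [17, 15, 3, 16].

[17, 15, 3, 16]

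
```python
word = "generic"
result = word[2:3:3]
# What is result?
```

word has length 7. The slice word[2:3:3] selects indices [2] (2->'n'), giving 'n'.

'n'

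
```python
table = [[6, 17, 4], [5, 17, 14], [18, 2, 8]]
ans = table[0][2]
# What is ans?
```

table[0] = [6, 17, 4]. Taking column 2 of that row yields 4.

4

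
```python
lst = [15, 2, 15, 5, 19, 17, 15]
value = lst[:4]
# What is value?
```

lst has length 7. The slice lst[:4] selects indices [0, 1, 2, 3] (0->15, 1->2, 2->15, 3->5), giving [15, 2, 15, 5].

[15, 2, 15, 5]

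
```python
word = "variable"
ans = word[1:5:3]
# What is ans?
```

word has length 8. The slice word[1:5:3] selects indices [1, 4] (1->'a', 4->'a'), giving 'aa'.

'aa'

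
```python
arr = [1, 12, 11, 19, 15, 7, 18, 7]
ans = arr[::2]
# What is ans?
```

arr has length 8. The slice arr[::2] selects indices [0, 2, 4, 6] (0->1, 2->11, 4->15, 6->18), giving [1, 11, 15, 18].

[1, 11, 15, 18]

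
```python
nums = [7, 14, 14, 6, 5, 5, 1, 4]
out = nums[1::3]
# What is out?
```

nums has length 8. The slice nums[1::3] selects indices [1, 4, 7] (1->14, 4->5, 7->4), giving [14, 5, 4].

[14, 5, 4]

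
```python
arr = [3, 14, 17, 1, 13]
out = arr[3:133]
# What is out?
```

arr has length 5. The slice arr[3:133] selects indices [3, 4] (3->1, 4->13), giving [1, 13].

[1, 13]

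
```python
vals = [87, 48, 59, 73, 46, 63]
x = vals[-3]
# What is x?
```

vals has length 6. Negative index -3 maps to positive index 6 + (-3) = 3. vals[3] = 73.

73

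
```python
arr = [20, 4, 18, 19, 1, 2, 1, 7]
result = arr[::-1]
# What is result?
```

arr has length 8. The slice arr[::-1] selects indices [7, 6, 5, 4, 3, 2, 1, 0] (7->7, 6->1, 5->2, 4->1, 3->19, 2->18, 1->4, 0->20), giving [7, 1, 2, 1, 19, 18, 4, 20].

[7, 1, 2, 1, 19, 18, 4, 20]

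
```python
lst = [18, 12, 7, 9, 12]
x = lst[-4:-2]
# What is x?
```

lst has length 5. The slice lst[-4:-2] selects indices [1, 2] (1->12, 2->7), giving [12, 7].

[12, 7]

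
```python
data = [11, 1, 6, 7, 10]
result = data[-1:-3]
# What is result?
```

data has length 5. The slice data[-1:-3] resolves to an empty index range, so the result is [].

[]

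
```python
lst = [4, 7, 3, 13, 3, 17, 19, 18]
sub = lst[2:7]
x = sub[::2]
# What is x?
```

lst has length 8. The slice lst[2:7] selects indices [2, 3, 4, 5, 6] (2->3, 3->13, 4->3, 5->17, 6->19), giving [3, 13, 3, 17, 19]. So sub = [3, 13, 3, 17, 19]. sub has length 5. The slice sub[::2] selects indices [0, 2, 4] (0->3, 2->3, 4->19), giving [3, 3, 19].

[3, 3, 19]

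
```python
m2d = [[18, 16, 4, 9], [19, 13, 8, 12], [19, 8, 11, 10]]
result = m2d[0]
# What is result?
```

m2d has 3 rows. Row 0 is [18, 16, 4, 9].

[18, 16, 4, 9]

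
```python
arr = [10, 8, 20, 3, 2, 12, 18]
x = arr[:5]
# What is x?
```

arr has length 7. The slice arr[:5] selects indices [0, 1, 2, 3, 4] (0->10, 1->8, 2->20, 3->3, 4->2), giving [10, 8, 20, 3, 2].

[10, 8, 20, 3, 2]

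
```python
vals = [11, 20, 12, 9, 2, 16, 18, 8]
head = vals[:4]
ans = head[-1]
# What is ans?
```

vals has length 8. The slice vals[:4] selects indices [0, 1, 2, 3] (0->11, 1->20, 2->12, 3->9), giving [11, 20, 12, 9]. So head = [11, 20, 12, 9]. Then head[-1] = 9.

9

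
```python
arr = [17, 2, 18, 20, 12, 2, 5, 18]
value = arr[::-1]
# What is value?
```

arr has length 8. The slice arr[::-1] selects indices [7, 6, 5, 4, 3, 2, 1, 0] (7->18, 6->5, 5->2, 4->12, 3->20, 2->18, 1->2, 0->17), giving [18, 5, 2, 12, 20, 18, 2, 17].

[18, 5, 2, 12, 20, 18, 2, 17]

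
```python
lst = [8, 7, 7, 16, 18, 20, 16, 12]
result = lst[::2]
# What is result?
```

lst has length 8. The slice lst[::2] selects indices [0, 2, 4, 6] (0->8, 2->7, 4->18, 6->16), giving [8, 7, 18, 16].

[8, 7, 18, 16]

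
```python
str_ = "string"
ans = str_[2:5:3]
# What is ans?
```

str_ has length 6. The slice str_[2:5:3] selects indices [2] (2->'r'), giving 'r'.

'r'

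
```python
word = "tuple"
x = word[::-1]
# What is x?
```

word has length 5. The slice word[::-1] selects indices [4, 3, 2, 1, 0] (4->'e', 3->'l', 2->'p', 1->'u', 0->'t'), giving 'elput'.

'elput'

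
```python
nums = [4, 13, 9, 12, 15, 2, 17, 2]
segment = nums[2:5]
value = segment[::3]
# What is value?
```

nums has length 8. The slice nums[2:5] selects indices [2, 3, 4] (2->9, 3->12, 4->15), giving [9, 12, 15]. So segment = [9, 12, 15]. segment has length 3. The slice segment[::3] selects indices [0] (0->9), giving [9].

[9]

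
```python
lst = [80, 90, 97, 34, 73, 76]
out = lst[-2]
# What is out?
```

lst has length 6. Negative index -2 maps to positive index 6 + (-2) = 4. lst[4] = 73.

73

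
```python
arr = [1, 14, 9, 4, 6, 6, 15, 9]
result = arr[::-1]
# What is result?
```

arr has length 8. The slice arr[::-1] selects indices [7, 6, 5, 4, 3, 2, 1, 0] (7->9, 6->15, 5->6, 4->6, 3->4, 2->9, 1->14, 0->1), giving [9, 15, 6, 6, 4, 9, 14, 1].

[9, 15, 6, 6, 4, 9, 14, 1]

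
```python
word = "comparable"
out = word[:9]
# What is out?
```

word has length 10. The slice word[:9] selects indices [0, 1, 2, 3, 4, 5, 6, 7, 8] (0->'c', 1->'o', 2->'m', 3->'p', 4->'a', 5->'r', 6->'a', 7->'b', 8->'l'), giving 'comparabl'.

'comparabl'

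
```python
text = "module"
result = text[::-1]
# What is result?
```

text has length 6. The slice text[::-1] selects indices [5, 4, 3, 2, 1, 0] (5->'e', 4->'l', 3->'u', 2->'d', 1->'o', 0->'m'), giving 'eludom'.

'eludom'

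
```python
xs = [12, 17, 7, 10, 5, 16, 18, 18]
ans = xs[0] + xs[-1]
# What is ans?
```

xs has length 8. xs[0] = 12.
xs has length 8. Negative index -1 maps to positive index 8 + (-1) = 7. xs[7] = 18.
Sum: 12 + 18 = 30.

30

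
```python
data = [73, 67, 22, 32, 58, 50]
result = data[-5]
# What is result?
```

data has length 6. Negative index -5 maps to positive index 6 + (-5) = 1. data[1] = 67.

67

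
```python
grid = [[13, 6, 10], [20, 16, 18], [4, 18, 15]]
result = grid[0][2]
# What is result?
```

grid[0] = [13, 6, 10]. Taking column 2 of that row yields 10.

10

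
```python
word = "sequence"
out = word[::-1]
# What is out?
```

word has length 8. The slice word[::-1] selects indices [7, 6, 5, 4, 3, 2, 1, 0] (7->'e', 6->'c', 5->'n', 4->'e', 3->'u', 2->'q', 1->'e', 0->'s'), giving 'ecneuqes'.

'ecneuqes'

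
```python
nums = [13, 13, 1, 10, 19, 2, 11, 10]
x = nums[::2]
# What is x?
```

nums has length 8. The slice nums[::2] selects indices [0, 2, 4, 6] (0->13, 2->1, 4->19, 6->11), giving [13, 1, 19, 11].

[13, 1, 19, 11]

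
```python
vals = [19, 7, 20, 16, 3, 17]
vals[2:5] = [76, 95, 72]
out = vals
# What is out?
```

vals starts as [19, 7, 20, 16, 3, 17] (length 6). The slice vals[2:5] covers indices [2, 3, 4] with values [20, 16, 3]. Replacing that slice with [76, 95, 72] (same length) produces [19, 7, 76, 95, 72, 17].

[19, 7, 76, 95, 72, 17]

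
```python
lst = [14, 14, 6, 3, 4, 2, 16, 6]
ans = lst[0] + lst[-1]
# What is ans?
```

lst has length 8. lst[0] = 14.
lst has length 8. Negative index -1 maps to positive index 8 + (-1) = 7. lst[7] = 6.
Sum: 14 + 6 = 20.

20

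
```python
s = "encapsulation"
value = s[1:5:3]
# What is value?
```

s has length 13. The slice s[1:5:3] selects indices [1, 4] (1->'n', 4->'p'), giving 'np'.

'np'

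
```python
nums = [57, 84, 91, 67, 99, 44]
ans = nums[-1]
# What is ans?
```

nums has length 6. Negative index -1 maps to positive index 6 + (-1) = 5. nums[5] = 44.

44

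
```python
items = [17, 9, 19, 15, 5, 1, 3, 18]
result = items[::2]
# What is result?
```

items has length 8. The slice items[::2] selects indices [0, 2, 4, 6] (0->17, 2->19, 4->5, 6->3), giving [17, 19, 5, 3].

[17, 19, 5, 3]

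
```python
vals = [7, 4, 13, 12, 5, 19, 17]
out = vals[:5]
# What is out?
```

vals has length 7. The slice vals[:5] selects indices [0, 1, 2, 3, 4] (0->7, 1->4, 2->13, 3->12, 4->5), giving [7, 4, 13, 12, 5].

[7, 4, 13, 12, 5]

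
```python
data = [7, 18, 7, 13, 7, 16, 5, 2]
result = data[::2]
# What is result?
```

data has length 8. The slice data[::2] selects indices [0, 2, 4, 6] (0->7, 2->7, 4->7, 6->5), giving [7, 7, 7, 5].

[7, 7, 7, 5]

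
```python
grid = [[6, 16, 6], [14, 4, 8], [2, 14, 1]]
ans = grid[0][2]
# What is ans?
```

grid[0] = [6, 16, 6]. Taking column 2 of that row yields 6.

6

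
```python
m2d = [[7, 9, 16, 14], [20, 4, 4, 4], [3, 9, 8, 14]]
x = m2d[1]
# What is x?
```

m2d has 3 rows. Row 1 is [20, 4, 4, 4].

[20, 4, 4, 4]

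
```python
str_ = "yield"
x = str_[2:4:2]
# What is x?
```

str_ has length 5. The slice str_[2:4:2] selects indices [2] (2->'e'), giving 'e'.

'e'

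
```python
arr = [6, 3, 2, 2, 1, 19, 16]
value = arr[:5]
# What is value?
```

arr has length 7. The slice arr[:5] selects indices [0, 1, 2, 3, 4] (0->6, 1->3, 2->2, 3->2, 4->1), giving [6, 3, 2, 2, 1].

[6, 3, 2, 2, 1]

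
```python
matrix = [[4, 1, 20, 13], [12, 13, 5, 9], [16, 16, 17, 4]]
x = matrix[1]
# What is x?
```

matrix has 3 rows. Row 1 is [12, 13, 5, 9].

[12, 13, 5, 9]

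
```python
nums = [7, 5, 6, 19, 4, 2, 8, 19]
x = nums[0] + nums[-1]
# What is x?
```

nums has length 8. nums[0] = 7.
nums has length 8. Negative index -1 maps to positive index 8 + (-1) = 7. nums[7] = 19.
Sum: 7 + 19 = 26.

26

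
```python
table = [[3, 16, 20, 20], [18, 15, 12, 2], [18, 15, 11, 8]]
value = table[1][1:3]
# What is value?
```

table[1] = [18, 15, 12, 2]. table[1] has length 4. The slice table[1][1:3] selects indices [1, 2] (1->15, 2->12), giving [15, 12].

[15, 12]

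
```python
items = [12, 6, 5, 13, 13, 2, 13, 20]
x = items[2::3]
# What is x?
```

items has length 8. The slice items[2::3] selects indices [2, 5] (2->5, 5->2), giving [5, 2].

[5, 2]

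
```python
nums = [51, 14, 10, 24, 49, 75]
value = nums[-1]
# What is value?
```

nums has length 6. Negative index -1 maps to positive index 6 + (-1) = 5. nums[5] = 75.

75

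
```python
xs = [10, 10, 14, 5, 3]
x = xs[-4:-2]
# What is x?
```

xs has length 5. The slice xs[-4:-2] selects indices [1, 2] (1->10, 2->14), giving [10, 14].

[10, 14]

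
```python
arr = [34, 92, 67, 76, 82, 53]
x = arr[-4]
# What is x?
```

arr has length 6. Negative index -4 maps to positive index 6 + (-4) = 2. arr[2] = 67.

67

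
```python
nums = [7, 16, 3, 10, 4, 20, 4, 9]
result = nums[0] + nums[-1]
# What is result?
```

nums has length 8. nums[0] = 7.
nums has length 8. Negative index -1 maps to positive index 8 + (-1) = 7. nums[7] = 9.
Sum: 7 + 9 = 16.

16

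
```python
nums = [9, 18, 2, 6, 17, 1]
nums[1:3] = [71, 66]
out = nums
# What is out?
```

nums starts as [9, 18, 2, 6, 17, 1] (length 6). The slice nums[1:3] covers indices [1, 2] with values [18, 2]. Replacing that slice with [71, 66] (same length) produces [9, 71, 66, 6, 17, 1].

[9, 71, 66, 6, 17, 1]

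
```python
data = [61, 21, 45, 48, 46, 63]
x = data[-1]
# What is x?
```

data has length 6. Negative index -1 maps to positive index 6 + (-1) = 5. data[5] = 63.

63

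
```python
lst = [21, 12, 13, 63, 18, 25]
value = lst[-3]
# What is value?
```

lst has length 6. Negative index -3 maps to positive index 6 + (-3) = 3. lst[3] = 63.

63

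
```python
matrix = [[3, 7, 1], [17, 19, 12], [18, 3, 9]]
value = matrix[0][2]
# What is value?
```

matrix[0] = [3, 7, 1]. Taking column 2 of that row yields 1.

1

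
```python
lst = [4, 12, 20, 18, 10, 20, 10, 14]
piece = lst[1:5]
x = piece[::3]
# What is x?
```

lst has length 8. The slice lst[1:5] selects indices [1, 2, 3, 4] (1->12, 2->20, 3->18, 4->10), giving [12, 20, 18, 10]. So piece = [12, 20, 18, 10]. piece has length 4. The slice piece[::3] selects indices [0, 3] (0->12, 3->10), giving [12, 10].

[12, 10]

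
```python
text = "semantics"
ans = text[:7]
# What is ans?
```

text has length 9. The slice text[:7] selects indices [0, 1, 2, 3, 4, 5, 6] (0->'s', 1->'e', 2->'m', 3->'a', 4->'n', 5->'t', 6->'i'), giving 'semanti'.

'semanti'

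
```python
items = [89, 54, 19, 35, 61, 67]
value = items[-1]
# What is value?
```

items has length 6. Negative index -1 maps to positive index 6 + (-1) = 5. items[5] = 67.

67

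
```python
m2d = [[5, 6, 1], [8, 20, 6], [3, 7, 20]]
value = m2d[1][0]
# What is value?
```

m2d[1] = [8, 20, 6]. Taking column 0 of that row yields 8.

8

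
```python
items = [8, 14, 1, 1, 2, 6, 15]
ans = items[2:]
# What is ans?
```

items has length 7. The slice items[2:] selects indices [2, 3, 4, 5, 6] (2->1, 3->1, 4->2, 5->6, 6->15), giving [1, 1, 2, 6, 15].

[1, 1, 2, 6, 15]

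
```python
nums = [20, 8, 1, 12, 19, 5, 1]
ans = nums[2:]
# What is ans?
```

nums has length 7. The slice nums[2:] selects indices [2, 3, 4, 5, 6] (2->1, 3->12, 4->19, 5->5, 6->1), giving [1, 12, 19, 5, 1].

[1, 12, 19, 5, 1]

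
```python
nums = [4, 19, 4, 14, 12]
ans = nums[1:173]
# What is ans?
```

nums has length 5. The slice nums[1:173] selects indices [1, 2, 3, 4] (1->19, 2->4, 3->14, 4->12), giving [19, 4, 14, 12].

[19, 4, 14, 12]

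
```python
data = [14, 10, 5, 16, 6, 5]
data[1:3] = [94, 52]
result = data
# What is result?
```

data starts as [14, 10, 5, 16, 6, 5] (length 6). The slice data[1:3] covers indices [1, 2] with values [10, 5]. Replacing that slice with [94, 52] (same length) produces [14, 94, 52, 16, 6, 5].

[14, 94, 52, 16, 6, 5]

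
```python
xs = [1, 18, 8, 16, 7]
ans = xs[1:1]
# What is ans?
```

xs has length 5. The slice xs[1:1] resolves to an empty index range, so the result is [].

[]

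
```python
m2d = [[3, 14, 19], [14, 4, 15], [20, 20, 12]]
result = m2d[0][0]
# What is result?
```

m2d[0] = [3, 14, 19]. Taking column 0 of that row yields 3.

3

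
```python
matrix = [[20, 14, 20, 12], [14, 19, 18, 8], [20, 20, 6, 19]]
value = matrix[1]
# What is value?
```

matrix has 3 rows. Row 1 is [14, 19, 18, 8].

[14, 19, 18, 8]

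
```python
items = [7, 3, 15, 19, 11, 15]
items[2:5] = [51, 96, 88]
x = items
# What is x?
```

items starts as [7, 3, 15, 19, 11, 15] (length 6). The slice items[2:5] covers indices [2, 3, 4] with values [15, 19, 11]. Replacing that slice with [51, 96, 88] (same length) produces [7, 3, 51, 96, 88, 15].

[7, 3, 51, 96, 88, 15]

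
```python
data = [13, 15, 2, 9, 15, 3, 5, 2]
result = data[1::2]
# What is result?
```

data has length 8. The slice data[1::2] selects indices [1, 3, 5, 7] (1->15, 3->9, 5->3, 7->2), giving [15, 9, 3, 2].

[15, 9, 3, 2]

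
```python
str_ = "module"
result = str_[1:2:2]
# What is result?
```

str_ has length 6. The slice str_[1:2:2] selects indices [1] (1->'o'), giving 'o'.

'o'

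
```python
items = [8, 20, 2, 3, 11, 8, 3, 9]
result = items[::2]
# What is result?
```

items has length 8. The slice items[::2] selects indices [0, 2, 4, 6] (0->8, 2->2, 4->11, 6->3), giving [8, 2, 11, 3].

[8, 2, 11, 3]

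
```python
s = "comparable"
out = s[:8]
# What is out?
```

s has length 10. The slice s[:8] selects indices [0, 1, 2, 3, 4, 5, 6, 7] (0->'c', 1->'o', 2->'m', 3->'p', 4->'a', 5->'r', 6->'a', 7->'b'), giving 'comparab'.

'comparab'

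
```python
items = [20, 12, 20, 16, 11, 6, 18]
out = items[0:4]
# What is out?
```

items has length 7. The slice items[0:4] selects indices [0, 1, 2, 3] (0->20, 1->12, 2->20, 3->16), giving [20, 12, 20, 16].

[20, 12, 20, 16]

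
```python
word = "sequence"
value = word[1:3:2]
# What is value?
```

word has length 8. The slice word[1:3:2] selects indices [1] (1->'e'), giving 'e'.

'e'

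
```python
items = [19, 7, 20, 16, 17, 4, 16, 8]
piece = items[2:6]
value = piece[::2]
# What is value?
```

items has length 8. The slice items[2:6] selects indices [2, 3, 4, 5] (2->20, 3->16, 4->17, 5->4), giving [20, 16, 17, 4]. So piece = [20, 16, 17, 4]. piece has length 4. The slice piece[::2] selects indices [0, 2] (0->20, 2->17), giving [20, 17].

[20, 17]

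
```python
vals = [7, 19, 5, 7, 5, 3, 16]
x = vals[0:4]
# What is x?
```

vals has length 7. The slice vals[0:4] selects indices [0, 1, 2, 3] (0->7, 1->19, 2->5, 3->7), giving [7, 19, 5, 7].

[7, 19, 5, 7]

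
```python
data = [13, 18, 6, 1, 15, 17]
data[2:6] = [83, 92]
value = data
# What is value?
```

data starts as [13, 18, 6, 1, 15, 17] (length 6). The slice data[2:6] covers indices [2, 3, 4, 5] with values [6, 1, 15, 17]. Replacing that slice with [83, 92] (different length) produces [13, 18, 83, 92].

[13, 18, 83, 92]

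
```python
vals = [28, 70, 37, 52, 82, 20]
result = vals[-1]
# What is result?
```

vals has length 6. Negative index -1 maps to positive index 6 + (-1) = 5. vals[5] = 20.

20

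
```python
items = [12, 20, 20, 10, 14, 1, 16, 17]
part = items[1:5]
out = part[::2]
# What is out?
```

items has length 8. The slice items[1:5] selects indices [1, 2, 3, 4] (1->20, 2->20, 3->10, 4->14), giving [20, 20, 10, 14]. So part = [20, 20, 10, 14]. part has length 4. The slice part[::2] selects indices [0, 2] (0->20, 2->10), giving [20, 10].

[20, 10]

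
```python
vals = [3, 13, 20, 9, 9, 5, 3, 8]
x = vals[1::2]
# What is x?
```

vals has length 8. The slice vals[1::2] selects indices [1, 3, 5, 7] (1->13, 3->9, 5->5, 7->8), giving [13, 9, 5, 8].

[13, 9, 5, 8]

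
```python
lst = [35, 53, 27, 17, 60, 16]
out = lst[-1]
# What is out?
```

lst has length 6. Negative index -1 maps to positive index 6 + (-1) = 5. lst[5] = 16.

16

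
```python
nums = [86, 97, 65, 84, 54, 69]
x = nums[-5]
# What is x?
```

nums has length 6. Negative index -5 maps to positive index 6 + (-5) = 1. nums[1] = 97.

97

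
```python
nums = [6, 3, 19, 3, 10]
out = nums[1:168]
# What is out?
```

nums has length 5. The slice nums[1:168] selects indices [1, 2, 3, 4] (1->3, 2->19, 3->3, 4->10), giving [3, 19, 3, 10].

[3, 19, 3, 10]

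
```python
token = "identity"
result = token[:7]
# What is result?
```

token has length 8. The slice token[:7] selects indices [0, 1, 2, 3, 4, 5, 6] (0->'i', 1->'d', 2->'e', 3->'n', 4->'t', 5->'i', 6->'t'), giving 'identit'.

'identit'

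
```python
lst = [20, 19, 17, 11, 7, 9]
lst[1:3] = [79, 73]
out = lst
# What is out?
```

lst starts as [20, 19, 17, 11, 7, 9] (length 6). The slice lst[1:3] covers indices [1, 2] with values [19, 17]. Replacing that slice with [79, 73] (same length) produces [20, 79, 73, 11, 7, 9].

[20, 79, 73, 11, 7, 9]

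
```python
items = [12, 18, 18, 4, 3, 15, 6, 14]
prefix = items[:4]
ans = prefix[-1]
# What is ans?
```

items has length 8. The slice items[:4] selects indices [0, 1, 2, 3] (0->12, 1->18, 2->18, 3->4), giving [12, 18, 18, 4]. So prefix = [12, 18, 18, 4]. Then prefix[-1] = 4.

4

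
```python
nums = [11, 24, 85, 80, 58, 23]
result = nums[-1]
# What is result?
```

nums has length 6. Negative index -1 maps to positive index 6 + (-1) = 5. nums[5] = 23.

23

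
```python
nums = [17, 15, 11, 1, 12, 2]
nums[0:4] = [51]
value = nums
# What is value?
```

nums starts as [17, 15, 11, 1, 12, 2] (length 6). The slice nums[0:4] covers indices [0, 1, 2, 3] with values [17, 15, 11, 1]. Replacing that slice with [51] (different length) produces [51, 12, 2].

[51, 12, 2]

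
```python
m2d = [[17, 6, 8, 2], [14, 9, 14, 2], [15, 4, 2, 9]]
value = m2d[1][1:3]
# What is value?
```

m2d[1] = [14, 9, 14, 2]. m2d[1] has length 4. The slice m2d[1][1:3] selects indices [1, 2] (1->9, 2->14), giving [9, 14].

[9, 14]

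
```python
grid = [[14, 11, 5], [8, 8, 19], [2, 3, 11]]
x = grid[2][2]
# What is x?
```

grid[2] = [2, 3, 11]. Taking column 2 of that row yields 11.

11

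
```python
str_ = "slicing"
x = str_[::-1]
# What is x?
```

str_ has length 7. The slice str_[::-1] selects indices [6, 5, 4, 3, 2, 1, 0] (6->'g', 5->'n', 4->'i', 3->'c', 2->'i', 1->'l', 0->'s'), giving 'gnicils'.

'gnicils'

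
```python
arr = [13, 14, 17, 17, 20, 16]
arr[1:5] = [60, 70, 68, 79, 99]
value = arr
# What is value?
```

arr starts as [13, 14, 17, 17, 20, 16] (length 6). The slice arr[1:5] covers indices [1, 2, 3, 4] with values [14, 17, 17, 20]. Replacing that slice with [60, 70, 68, 79, 99] (different length) produces [13, 60, 70, 68, 79, 99, 16].

[13, 60, 70, 68, 79, 99, 16]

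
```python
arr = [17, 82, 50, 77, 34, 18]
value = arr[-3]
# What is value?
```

arr has length 6. Negative index -3 maps to positive index 6 + (-3) = 3. arr[3] = 77.

77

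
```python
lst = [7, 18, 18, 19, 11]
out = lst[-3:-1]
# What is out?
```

lst has length 5. The slice lst[-3:-1] selects indices [2, 3] (2->18, 3->19), giving [18, 19].

[18, 19]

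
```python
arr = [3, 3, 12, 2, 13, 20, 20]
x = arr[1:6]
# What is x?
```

arr has length 7. The slice arr[1:6] selects indices [1, 2, 3, 4, 5] (1->3, 2->12, 3->2, 4->13, 5->20), giving [3, 12, 2, 13, 20].

[3, 12, 2, 13, 20]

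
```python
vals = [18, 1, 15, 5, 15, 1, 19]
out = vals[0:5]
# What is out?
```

vals has length 7. The slice vals[0:5] selects indices [0, 1, 2, 3, 4] (0->18, 1->1, 2->15, 3->5, 4->15), giving [18, 1, 15, 5, 15].

[18, 1, 15, 5, 15]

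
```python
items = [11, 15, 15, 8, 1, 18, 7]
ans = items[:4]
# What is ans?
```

items has length 7. The slice items[:4] selects indices [0, 1, 2, 3] (0->11, 1->15, 2->15, 3->8), giving [11, 15, 15, 8].

[11, 15, 15, 8]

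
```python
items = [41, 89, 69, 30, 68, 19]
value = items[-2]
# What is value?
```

items has length 6. Negative index -2 maps to positive index 6 + (-2) = 4. items[4] = 68.

68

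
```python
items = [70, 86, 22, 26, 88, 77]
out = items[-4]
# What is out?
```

items has length 6. Negative index -4 maps to positive index 6 + (-4) = 2. items[2] = 22.

22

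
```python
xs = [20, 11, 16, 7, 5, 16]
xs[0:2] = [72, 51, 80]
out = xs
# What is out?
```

xs starts as [20, 11, 16, 7, 5, 16] (length 6). The slice xs[0:2] covers indices [0, 1] with values [20, 11]. Replacing that slice with [72, 51, 80] (different length) produces [72, 51, 80, 16, 7, 5, 16].

[72, 51, 80, 16, 7, 5, 16]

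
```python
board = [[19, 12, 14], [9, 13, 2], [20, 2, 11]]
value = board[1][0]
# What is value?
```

board[1] = [9, 13, 2]. Taking column 0 of that row yields 9.

9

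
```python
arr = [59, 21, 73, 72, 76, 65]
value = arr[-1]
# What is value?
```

arr has length 6. Negative index -1 maps to positive index 6 + (-1) = 5. arr[5] = 65.

65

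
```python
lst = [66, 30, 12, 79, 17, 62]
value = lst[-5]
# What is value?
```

lst has length 6. Negative index -5 maps to positive index 6 + (-5) = 1. lst[1] = 30.

30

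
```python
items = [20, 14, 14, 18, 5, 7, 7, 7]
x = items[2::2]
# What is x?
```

items has length 8. The slice items[2::2] selects indices [2, 4, 6] (2->14, 4->5, 6->7), giving [14, 5, 7].

[14, 5, 7]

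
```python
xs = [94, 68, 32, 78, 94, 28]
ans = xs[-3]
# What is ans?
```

xs has length 6. Negative index -3 maps to positive index 6 + (-3) = 3. xs[3] = 78.

78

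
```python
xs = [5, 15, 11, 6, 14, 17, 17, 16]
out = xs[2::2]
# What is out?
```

xs has length 8. The slice xs[2::2] selects indices [2, 4, 6] (2->11, 4->14, 6->17), giving [11, 14, 17].

[11, 14, 17]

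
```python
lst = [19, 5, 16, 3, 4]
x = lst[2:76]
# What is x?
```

lst has length 5. The slice lst[2:76] selects indices [2, 3, 4] (2->16, 3->3, 4->4), giving [16, 3, 4].

[16, 3, 4]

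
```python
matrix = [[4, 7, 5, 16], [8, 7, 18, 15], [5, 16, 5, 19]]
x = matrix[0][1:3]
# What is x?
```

matrix[0] = [4, 7, 5, 16]. matrix[0] has length 4. The slice matrix[0][1:3] selects indices [1, 2] (1->7, 2->5), giving [7, 5].

[7, 5]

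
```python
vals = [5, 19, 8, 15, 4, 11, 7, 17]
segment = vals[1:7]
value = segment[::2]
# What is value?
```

vals has length 8. The slice vals[1:7] selects indices [1, 2, 3, 4, 5, 6] (1->19, 2->8, 3->15, 4->4, 5->11, 6->7), giving [19, 8, 15, 4, 11, 7]. So segment = [19, 8, 15, 4, 11, 7]. segment has length 6. The slice segment[::2] selects indices [0, 2, 4] (0->19, 2->15, 4->11), giving [19, 15, 11].

[19, 15, 11]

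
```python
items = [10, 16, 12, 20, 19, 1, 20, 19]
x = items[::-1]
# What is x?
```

items has length 8. The slice items[::-1] selects indices [7, 6, 5, 4, 3, 2, 1, 0] (7->19, 6->20, 5->1, 4->19, 3->20, 2->12, 1->16, 0->10), giving [19, 20, 1, 19, 20, 12, 16, 10].

[19, 20, 1, 19, 20, 12, 16, 10]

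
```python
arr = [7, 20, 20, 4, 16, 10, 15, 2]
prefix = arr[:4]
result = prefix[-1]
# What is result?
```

arr has length 8. The slice arr[:4] selects indices [0, 1, 2, 3] (0->7, 1->20, 2->20, 3->4), giving [7, 20, 20, 4]. So prefix = [7, 20, 20, 4]. Then prefix[-1] = 4.

4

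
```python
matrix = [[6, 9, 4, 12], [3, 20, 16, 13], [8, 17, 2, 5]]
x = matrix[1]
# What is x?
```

matrix has 3 rows. Row 1 is [3, 20, 16, 13].

[3, 20, 16, 13]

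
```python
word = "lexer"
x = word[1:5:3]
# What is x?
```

word has length 5. The slice word[1:5:3] selects indices [1, 4] (1->'e', 4->'r'), giving 'er'.

'er'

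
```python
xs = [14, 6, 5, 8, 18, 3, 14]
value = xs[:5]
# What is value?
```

xs has length 7. The slice xs[:5] selects indices [0, 1, 2, 3, 4] (0->14, 1->6, 2->5, 3->8, 4->18), giving [14, 6, 5, 8, 18].

[14, 6, 5, 8, 18]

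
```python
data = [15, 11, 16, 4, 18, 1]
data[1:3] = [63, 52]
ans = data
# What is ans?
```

data starts as [15, 11, 16, 4, 18, 1] (length 6). The slice data[1:3] covers indices [1, 2] with values [11, 16]. Replacing that slice with [63, 52] (same length) produces [15, 63, 52, 4, 18, 1].

[15, 63, 52, 4, 18, 1]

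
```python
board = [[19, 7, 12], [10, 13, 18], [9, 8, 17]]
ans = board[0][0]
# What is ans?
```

board[0] = [19, 7, 12]. Taking column 0 of that row yields 19.

19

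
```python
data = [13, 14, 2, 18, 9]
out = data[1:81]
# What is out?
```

data has length 5. The slice data[1:81] selects indices [1, 2, 3, 4] (1->14, 2->2, 3->18, 4->9), giving [14, 2, 18, 9].

[14, 2, 18, 9]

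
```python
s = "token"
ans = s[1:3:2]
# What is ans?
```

s has length 5. The slice s[1:3:2] selects indices [1] (1->'o'), giving 'o'.

'o'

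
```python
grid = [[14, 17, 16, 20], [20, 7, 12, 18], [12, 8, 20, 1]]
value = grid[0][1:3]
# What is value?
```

grid[0] = [14, 17, 16, 20]. grid[0] has length 4. The slice grid[0][1:3] selects indices [1, 2] (1->17, 2->16), giving [17, 16].

[17, 16]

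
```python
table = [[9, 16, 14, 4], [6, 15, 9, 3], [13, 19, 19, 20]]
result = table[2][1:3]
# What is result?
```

table[2] = [13, 19, 19, 20]. table[2] has length 4. The slice table[2][1:3] selects indices [1, 2] (1->19, 2->19), giving [19, 19].

[19, 19]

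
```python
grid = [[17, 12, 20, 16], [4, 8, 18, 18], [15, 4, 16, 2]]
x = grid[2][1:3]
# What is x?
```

grid[2] = [15, 4, 16, 2]. grid[2] has length 4. The slice grid[2][1:3] selects indices [1, 2] (1->4, 2->16), giving [4, 16].

[4, 16]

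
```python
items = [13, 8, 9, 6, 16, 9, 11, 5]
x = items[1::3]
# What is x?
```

items has length 8. The slice items[1::3] selects indices [1, 4, 7] (1->8, 4->16, 7->5), giving [8, 16, 5].

[8, 16, 5]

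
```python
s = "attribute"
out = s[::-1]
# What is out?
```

s has length 9. The slice s[::-1] selects indices [8, 7, 6, 5, 4, 3, 2, 1, 0] (8->'e', 7->'t', 6->'u', 5->'b', 4->'i', 3->'r', 2->'t', 1->'t', 0->'a'), giving 'etubirtta'.

'etubirtta'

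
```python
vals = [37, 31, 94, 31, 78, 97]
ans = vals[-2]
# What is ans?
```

vals has length 6. Negative index -2 maps to positive index 6 + (-2) = 4. vals[4] = 78.

78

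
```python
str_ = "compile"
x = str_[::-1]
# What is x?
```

str_ has length 7. The slice str_[::-1] selects indices [6, 5, 4, 3, 2, 1, 0] (6->'e', 5->'l', 4->'i', 3->'p', 2->'m', 1->'o', 0->'c'), giving 'elipmoc'.

'elipmoc'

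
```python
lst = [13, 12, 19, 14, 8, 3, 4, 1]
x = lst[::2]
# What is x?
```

lst has length 8. The slice lst[::2] selects indices [0, 2, 4, 6] (0->13, 2->19, 4->8, 6->4), giving [13, 19, 8, 4].

[13, 19, 8, 4]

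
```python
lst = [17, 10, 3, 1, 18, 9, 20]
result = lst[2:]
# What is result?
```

lst has length 7. The slice lst[2:] selects indices [2, 3, 4, 5, 6] (2->3, 3->1, 4->18, 5->9, 6->20), giving [3, 1, 18, 9, 20].

[3, 1, 18, 9, 20]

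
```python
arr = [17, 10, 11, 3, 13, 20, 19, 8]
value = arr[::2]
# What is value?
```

arr has length 8. The slice arr[::2] selects indices [0, 2, 4, 6] (0->17, 2->11, 4->13, 6->19), giving [17, 11, 13, 19].

[17, 11, 13, 19]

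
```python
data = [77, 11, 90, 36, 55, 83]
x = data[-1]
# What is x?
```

data has length 6. Negative index -1 maps to positive index 6 + (-1) = 5. data[5] = 83.

83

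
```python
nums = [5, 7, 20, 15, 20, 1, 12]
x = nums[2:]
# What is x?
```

nums has length 7. The slice nums[2:] selects indices [2, 3, 4, 5, 6] (2->20, 3->15, 4->20, 5->1, 6->12), giving [20, 15, 20, 1, 12].

[20, 15, 20, 1, 12]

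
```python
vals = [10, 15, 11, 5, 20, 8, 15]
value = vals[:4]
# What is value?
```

vals has length 7. The slice vals[:4] selects indices [0, 1, 2, 3] (0->10, 1->15, 2->11, 3->5), giving [10, 15, 11, 5].

[10, 15, 11, 5]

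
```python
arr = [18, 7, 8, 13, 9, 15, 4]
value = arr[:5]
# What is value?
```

arr has length 7. The slice arr[:5] selects indices [0, 1, 2, 3, 4] (0->18, 1->7, 2->8, 3->13, 4->9), giving [18, 7, 8, 13, 9].

[18, 7, 8, 13, 9]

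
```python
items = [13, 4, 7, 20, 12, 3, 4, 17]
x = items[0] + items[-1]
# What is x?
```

items has length 8. items[0] = 13.
items has length 8. Negative index -1 maps to positive index 8 + (-1) = 7. items[7] = 17.
Sum: 13 + 17 = 30.

30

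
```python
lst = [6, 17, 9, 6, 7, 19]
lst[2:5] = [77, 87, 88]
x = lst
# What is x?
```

lst starts as [6, 17, 9, 6, 7, 19] (length 6). The slice lst[2:5] covers indices [2, 3, 4] with values [9, 6, 7]. Replacing that slice with [77, 87, 88] (same length) produces [6, 17, 77, 87, 88, 19].

[6, 17, 77, 87, 88, 19]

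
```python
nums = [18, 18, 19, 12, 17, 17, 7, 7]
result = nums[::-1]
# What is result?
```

nums has length 8. The slice nums[::-1] selects indices [7, 6, 5, 4, 3, 2, 1, 0] (7->7, 6->7, 5->17, 4->17, 3->12, 2->19, 1->18, 0->18), giving [7, 7, 17, 17, 12, 19, 18, 18].

[7, 7, 17, 17, 12, 19, 18, 18]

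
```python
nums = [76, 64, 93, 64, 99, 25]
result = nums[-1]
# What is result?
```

nums has length 6. Negative index -1 maps to positive index 6 + (-1) = 5. nums[5] = 25.

25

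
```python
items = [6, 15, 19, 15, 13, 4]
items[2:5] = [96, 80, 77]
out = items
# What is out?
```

items starts as [6, 15, 19, 15, 13, 4] (length 6). The slice items[2:5] covers indices [2, 3, 4] with values [19, 15, 13]. Replacing that slice with [96, 80, 77] (same length) produces [6, 15, 96, 80, 77, 4].

[6, 15, 96, 80, 77, 4]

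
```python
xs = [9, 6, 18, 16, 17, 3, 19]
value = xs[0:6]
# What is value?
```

xs has length 7. The slice xs[0:6] selects indices [0, 1, 2, 3, 4, 5] (0->9, 1->6, 2->18, 3->16, 4->17, 5->3), giving [9, 6, 18, 16, 17, 3].

[9, 6, 18, 16, 17, 3]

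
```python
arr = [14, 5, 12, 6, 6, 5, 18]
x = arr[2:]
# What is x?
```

arr has length 7. The slice arr[2:] selects indices [2, 3, 4, 5, 6] (2->12, 3->6, 4->6, 5->5, 6->18), giving [12, 6, 6, 5, 18].

[12, 6, 6, 5, 18]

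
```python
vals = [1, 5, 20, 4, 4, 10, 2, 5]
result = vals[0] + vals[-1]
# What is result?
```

vals has length 8. vals[0] = 1.
vals has length 8. Negative index -1 maps to positive index 8 + (-1) = 7. vals[7] = 5.
Sum: 1 + 5 = 6.

6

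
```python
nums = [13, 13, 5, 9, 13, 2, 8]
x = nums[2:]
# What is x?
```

nums has length 7. The slice nums[2:] selects indices [2, 3, 4, 5, 6] (2->5, 3->9, 4->13, 5->2, 6->8), giving [5, 9, 13, 2, 8].

[5, 9, 13, 2, 8]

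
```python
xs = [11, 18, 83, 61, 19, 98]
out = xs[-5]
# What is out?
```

xs has length 6. Negative index -5 maps to positive index 6 + (-5) = 1. xs[1] = 18.

18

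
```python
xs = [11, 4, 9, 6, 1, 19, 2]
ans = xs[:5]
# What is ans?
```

xs has length 7. The slice xs[:5] selects indices [0, 1, 2, 3, 4] (0->11, 1->4, 2->9, 3->6, 4->1), giving [11, 4, 9, 6, 1].

[11, 4, 9, 6, 1]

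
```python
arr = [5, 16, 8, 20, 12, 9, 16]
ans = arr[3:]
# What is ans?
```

arr has length 7. The slice arr[3:] selects indices [3, 4, 5, 6] (3->20, 4->12, 5->9, 6->16), giving [20, 12, 9, 16].

[20, 12, 9, 16]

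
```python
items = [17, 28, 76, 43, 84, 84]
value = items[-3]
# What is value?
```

items has length 6. Negative index -3 maps to positive index 6 + (-3) = 3. items[3] = 43.

43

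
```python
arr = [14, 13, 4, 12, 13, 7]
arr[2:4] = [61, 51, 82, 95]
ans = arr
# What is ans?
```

arr starts as [14, 13, 4, 12, 13, 7] (length 6). The slice arr[2:4] covers indices [2, 3] with values [4, 12]. Replacing that slice with [61, 51, 82, 95] (different length) produces [14, 13, 61, 51, 82, 95, 13, 7].

[14, 13, 61, 51, 82, 95, 13, 7]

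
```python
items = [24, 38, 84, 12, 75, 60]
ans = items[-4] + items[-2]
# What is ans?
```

items has length 6. Negative index -4 maps to positive index 6 + (-4) = 2. items[2] = 84.
items has length 6. Negative index -2 maps to positive index 6 + (-2) = 4. items[4] = 75.
Sum: 84 + 75 = 159.

159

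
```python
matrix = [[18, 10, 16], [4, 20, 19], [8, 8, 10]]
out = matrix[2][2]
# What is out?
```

matrix[2] = [8, 8, 10]. Taking column 2 of that row yields 10.

10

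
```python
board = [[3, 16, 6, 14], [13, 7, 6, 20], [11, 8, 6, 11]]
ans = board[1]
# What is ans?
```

board has 3 rows. Row 1 is [13, 7, 6, 20].

[13, 7, 6, 20]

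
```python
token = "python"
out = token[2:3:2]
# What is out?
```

token has length 6. The slice token[2:3:2] selects indices [2] (2->'t'), giving 't'.

't'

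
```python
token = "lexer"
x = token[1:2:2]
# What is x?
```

token has length 5. The slice token[1:2:2] selects indices [1] (1->'e'), giving 'e'.

'e'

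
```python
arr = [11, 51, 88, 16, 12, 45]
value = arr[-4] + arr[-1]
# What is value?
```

arr has length 6. Negative index -4 maps to positive index 6 + (-4) = 2. arr[2] = 88.
arr has length 6. Negative index -1 maps to positive index 6 + (-1) = 5. arr[5] = 45.
Sum: 88 + 45 = 133.

133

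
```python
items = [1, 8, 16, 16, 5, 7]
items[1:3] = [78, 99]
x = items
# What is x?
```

items starts as [1, 8, 16, 16, 5, 7] (length 6). The slice items[1:3] covers indices [1, 2] with values [8, 16]. Replacing that slice with [78, 99] (same length) produces [1, 78, 99, 16, 5, 7].

[1, 78, 99, 16, 5, 7]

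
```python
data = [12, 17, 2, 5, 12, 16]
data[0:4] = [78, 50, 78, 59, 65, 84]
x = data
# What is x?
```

data starts as [12, 17, 2, 5, 12, 16] (length 6). The slice data[0:4] covers indices [0, 1, 2, 3] with values [12, 17, 2, 5]. Replacing that slice with [78, 50, 78, 59, 65, 84] (different length) produces [78, 50, 78, 59, 65, 84, 12, 16].

[78, 50, 78, 59, 65, 84, 12, 16]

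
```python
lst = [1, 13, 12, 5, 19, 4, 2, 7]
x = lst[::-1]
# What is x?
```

lst has length 8. The slice lst[::-1] selects indices [7, 6, 5, 4, 3, 2, 1, 0] (7->7, 6->2, 5->4, 4->19, 3->5, 2->12, 1->13, 0->1), giving [7, 2, 4, 19, 5, 12, 13, 1].

[7, 2, 4, 19, 5, 12, 13, 1]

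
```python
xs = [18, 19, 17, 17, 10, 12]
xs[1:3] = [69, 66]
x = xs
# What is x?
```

xs starts as [18, 19, 17, 17, 10, 12] (length 6). The slice xs[1:3] covers indices [1, 2] with values [19, 17]. Replacing that slice with [69, 66] (same length) produces [18, 69, 66, 17, 10, 12].

[18, 69, 66, 17, 10, 12]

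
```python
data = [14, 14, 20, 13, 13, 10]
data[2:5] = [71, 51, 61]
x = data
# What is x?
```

data starts as [14, 14, 20, 13, 13, 10] (length 6). The slice data[2:5] covers indices [2, 3, 4] with values [20, 13, 13]. Replacing that slice with [71, 51, 61] (same length) produces [14, 14, 71, 51, 61, 10].

[14, 14, 71, 51, 61, 10]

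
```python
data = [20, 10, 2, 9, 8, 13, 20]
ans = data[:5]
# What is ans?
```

data has length 7. The slice data[:5] selects indices [0, 1, 2, 3, 4] (0->20, 1->10, 2->2, 3->9, 4->8), giving [20, 10, 2, 9, 8].

[20, 10, 2, 9, 8]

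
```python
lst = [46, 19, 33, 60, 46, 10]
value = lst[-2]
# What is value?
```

lst has length 6. Negative index -2 maps to positive index 6 + (-2) = 4. lst[4] = 46.

46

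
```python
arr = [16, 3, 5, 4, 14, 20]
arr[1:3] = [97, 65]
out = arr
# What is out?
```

arr starts as [16, 3, 5, 4, 14, 20] (length 6). The slice arr[1:3] covers indices [1, 2] with values [3, 5]. Replacing that slice with [97, 65] (same length) produces [16, 97, 65, 4, 14, 20].

[16, 97, 65, 4, 14, 20]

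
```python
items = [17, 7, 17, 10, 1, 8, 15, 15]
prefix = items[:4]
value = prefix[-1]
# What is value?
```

items has length 8. The slice items[:4] selects indices [0, 1, 2, 3] (0->17, 1->7, 2->17, 3->10), giving [17, 7, 17, 10]. So prefix = [17, 7, 17, 10]. Then prefix[-1] = 10.

10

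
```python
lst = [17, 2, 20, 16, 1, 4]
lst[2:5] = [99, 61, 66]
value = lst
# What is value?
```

lst starts as [17, 2, 20, 16, 1, 4] (length 6). The slice lst[2:5] covers indices [2, 3, 4] with values [20, 16, 1]. Replacing that slice with [99, 61, 66] (same length) produces [17, 2, 99, 61, 66, 4].

[17, 2, 99, 61, 66, 4]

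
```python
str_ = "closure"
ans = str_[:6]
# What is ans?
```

str_ has length 7. The slice str_[:6] selects indices [0, 1, 2, 3, 4, 5] (0->'c', 1->'l', 2->'o', 3->'s', 4->'u', 5->'r'), giving 'closur'.

'closur'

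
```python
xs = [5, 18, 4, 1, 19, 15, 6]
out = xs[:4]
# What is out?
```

xs has length 7. The slice xs[:4] selects indices [0, 1, 2, 3] (0->5, 1->18, 2->4, 3->1), giving [5, 18, 4, 1].

[5, 18, 4, 1]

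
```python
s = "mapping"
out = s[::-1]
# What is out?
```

s has length 7. The slice s[::-1] selects indices [6, 5, 4, 3, 2, 1, 0] (6->'g', 5->'n', 4->'i', 3->'p', 2->'p', 1->'a', 0->'m'), giving 'gnippam'.

'gnippam'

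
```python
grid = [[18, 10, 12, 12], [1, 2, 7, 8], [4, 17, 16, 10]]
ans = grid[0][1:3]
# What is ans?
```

grid[0] = [18, 10, 12, 12]. grid[0] has length 4. The slice grid[0][1:3] selects indices [1, 2] (1->10, 2->12), giving [10, 12].

[10, 12]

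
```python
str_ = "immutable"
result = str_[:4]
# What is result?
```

str_ has length 9. The slice str_[:4] selects indices [0, 1, 2, 3] (0->'i', 1->'m', 2->'m', 3->'u'), giving 'immu'.

'immu'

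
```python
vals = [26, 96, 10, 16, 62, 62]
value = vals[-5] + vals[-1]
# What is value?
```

vals has length 6. Negative index -5 maps to positive index 6 + (-5) = 1. vals[1] = 96.
vals has length 6. Negative index -1 maps to positive index 6 + (-1) = 5. vals[5] = 62.
Sum: 96 + 62 = 158.

158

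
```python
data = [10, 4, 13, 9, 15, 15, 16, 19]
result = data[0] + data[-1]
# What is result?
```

data has length 8. data[0] = 10.
data has length 8. Negative index -1 maps to positive index 8 + (-1) = 7. data[7] = 19.
Sum: 10 + 19 = 29.

29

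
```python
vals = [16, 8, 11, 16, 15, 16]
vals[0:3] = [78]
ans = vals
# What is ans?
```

vals starts as [16, 8, 11, 16, 15, 16] (length 6). The slice vals[0:3] covers indices [0, 1, 2] with values [16, 8, 11]. Replacing that slice with [78] (different length) produces [78, 16, 15, 16].

[78, 16, 15, 16]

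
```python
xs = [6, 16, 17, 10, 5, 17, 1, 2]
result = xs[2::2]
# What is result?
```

xs has length 8. The slice xs[2::2] selects indices [2, 4, 6] (2->17, 4->5, 6->1), giving [17, 5, 1].

[17, 5, 1]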